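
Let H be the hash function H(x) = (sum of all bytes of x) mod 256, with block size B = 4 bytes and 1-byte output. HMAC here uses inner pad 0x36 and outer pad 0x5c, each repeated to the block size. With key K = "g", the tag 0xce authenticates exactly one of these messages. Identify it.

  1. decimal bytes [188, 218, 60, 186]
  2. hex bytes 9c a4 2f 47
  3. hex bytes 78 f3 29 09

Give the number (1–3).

Key "g" = 67 is 1 byte ≤ B = 4; zero-pad to 4 bytes: K' = 67 00 00 00.
K' ⊕ ipad = 51 36 36 36; K' ⊕ opad = 3b 5c 5c 5c.
m1: inner = H(51 36 36 36 bc da 3c ba) = 7f; tag = H(3b 5c 5c 5c 7f) = ce ← matches
m2: inner = H(51 36 36 36 9c a4 2f 47) = a9; tag = H(3b 5c 5c 5c a9) = f8
m3: inner = H(51 36 36 36 78 f3 29 09) = 90; tag = H(3b 5c 5c 5c 90) = df

1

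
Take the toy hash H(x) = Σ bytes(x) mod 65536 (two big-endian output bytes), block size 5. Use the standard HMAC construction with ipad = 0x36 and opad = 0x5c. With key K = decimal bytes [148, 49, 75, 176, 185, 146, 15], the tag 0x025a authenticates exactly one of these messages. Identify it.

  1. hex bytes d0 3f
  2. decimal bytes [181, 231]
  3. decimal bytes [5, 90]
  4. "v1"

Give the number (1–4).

2

Key decimal bytes [148, 49, 75, 176, 185, 146, 15] = 94 31 4b b0 b9 92 0f is 7 bytes > B = 5, so hash it first: H(key) = 03 1a, then zero-pad to 5 bytes: K' = 03 1a 00 00 00.
K' ⊕ ipad = 35 2c 36 36 36; K' ⊕ opad = 5f 46 5c 5c 5c.
m1: inner = H(35 2c 36 36 36 d0 3f) = 02 12; tag = H(5f 46 5c 5c 5c 02 12) = 01cd
m2: inner = H(35 2c 36 36 36 b5 e7) = 02 9f; tag = H(5f 46 5c 5c 5c 02 9f) = 025a ← matches
m3: inner = H(35 2c 36 36 36 05 5a) = 01 62; tag = H(5f 46 5c 5c 5c 01 62) = 021c
m4: inner = H(35 2c 36 36 36 76 31) = 01 aa; tag = H(5f 46 5c 5c 5c 01 aa) = 0264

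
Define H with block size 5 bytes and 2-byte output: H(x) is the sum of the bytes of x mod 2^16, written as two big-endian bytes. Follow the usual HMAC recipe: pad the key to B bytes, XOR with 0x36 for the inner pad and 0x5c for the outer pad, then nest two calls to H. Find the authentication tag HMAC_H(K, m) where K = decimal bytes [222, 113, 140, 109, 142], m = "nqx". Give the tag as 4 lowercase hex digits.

Key decimal bytes [222, 113, 140, 109, 142] = de 71 8c 6d 8e is exactly B = 5 bytes: K' = de 71 8c 6d 8e.
K' ⊕ ipad = e8 47 ba 5b b8.  K' ⊕ opad = 82 2d d0 31 d2.
Inner input = (K'⊕ipad) ∥ m = e8 47 ba 5b b8 ∥ 6e 71 78.
Inner hash: sum = 232+71+186+91+184+110+113+120 = 1107 → 04 53.
Outer input = (K'⊕opad) ∥ inner = 82 2d d0 31 d2 ∥ 04 53.
Outer hash (tag): sum = 130+45+208+49+210+4+83 = 729 → 02 d9.

02d9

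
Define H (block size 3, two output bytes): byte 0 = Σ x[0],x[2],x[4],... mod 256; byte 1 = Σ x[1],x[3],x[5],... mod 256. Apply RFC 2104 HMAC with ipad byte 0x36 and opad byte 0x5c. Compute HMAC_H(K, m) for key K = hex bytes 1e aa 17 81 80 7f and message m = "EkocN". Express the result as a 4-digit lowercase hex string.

e37d

Key hex bytes 1e aa 17 81 80 7f is 6 bytes > B = 3, so hash it first: H(key) = b5 aa, then zero-pad to 3 bytes: K' = b5 aa 00.
K' ⊕ ipad = 83 9c 36.  K' ⊕ opad = e9 f6 5c.
Inner input = (K'⊕ipad) ∥ m = 83 9c 36 ∥ 45 6b 6f 63 4e.
Inner hash: even-index sum = 391 mod 256 = 135; odd-index sum = 414 mod 256 = 158 → 87 9e.
Outer input = (K'⊕opad) ∥ inner = e9 f6 5c ∥ 87 9e.
Outer hash (tag): even-index sum = 483 mod 256 = 227; odd-index sum = 381 mod 256 = 125 → e3 7d.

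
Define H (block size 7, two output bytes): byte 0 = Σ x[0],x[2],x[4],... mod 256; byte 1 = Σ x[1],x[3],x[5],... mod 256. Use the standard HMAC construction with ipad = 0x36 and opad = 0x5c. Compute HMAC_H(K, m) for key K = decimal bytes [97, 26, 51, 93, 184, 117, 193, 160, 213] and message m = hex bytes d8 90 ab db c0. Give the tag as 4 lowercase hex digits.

Key decimal bytes [97, 26, 51, 93, 184, 117, 193, 160, 213] = 61 1a 33 5d b8 75 c1 a0 d5 is 9 bytes > B = 7, so hash it first: H(key) = e2 8c, then zero-pad to 7 bytes: K' = e2 8c 00 00 00 00 00.
K' ⊕ ipad = d4 ba 36 36 36 36 36.  K' ⊕ opad = be d0 5c 5c 5c 5c 5c.
Inner input = (K'⊕ipad) ∥ m = d4 ba 36 36 36 36 36 ∥ d8 90 ab db c0.
Inner hash: even-index sum = 737 mod 256 = 225; odd-index sum = 873 mod 256 = 105 → e1 69.
Outer input = (K'⊕opad) ∥ inner = be d0 5c 5c 5c 5c 5c ∥ e1 69.
Outer hash (tag): even-index sum = 571 mod 256 = 59; odd-index sum = 617 mod 256 = 105 → 3b 69.

3b69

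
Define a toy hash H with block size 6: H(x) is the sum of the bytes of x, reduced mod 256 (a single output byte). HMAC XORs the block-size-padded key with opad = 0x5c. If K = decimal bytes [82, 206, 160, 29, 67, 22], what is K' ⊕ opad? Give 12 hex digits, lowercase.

Key decimal bytes [82, 206, 160, 29, 67, 22] = 52 ce a0 1d 43 16 is exactly B = 6 bytes: K' = 52 ce a0 1d 43 16.
XOR each byte with 0x5c: 52⊕5c=0e, ce⊕5c=92, a0⊕5c=fc, 1d⊕5c=41, 43⊕5c=1f, 16⊕5c=4a.

0e92fc411f4a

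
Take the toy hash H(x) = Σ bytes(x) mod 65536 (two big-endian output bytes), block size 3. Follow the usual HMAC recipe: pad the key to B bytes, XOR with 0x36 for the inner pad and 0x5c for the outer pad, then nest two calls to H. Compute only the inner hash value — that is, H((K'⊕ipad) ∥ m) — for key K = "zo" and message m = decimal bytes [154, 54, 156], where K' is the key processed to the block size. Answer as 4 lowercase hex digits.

0247

Key "zo" = 7a 6f is 2 bytes ≤ B = 3; zero-pad to 3 bytes: K' = 7a 6f 00.
K' ⊕ ipad = 4c 59 36.
Inner input = 4c 59 36 ∥ 9a 36 9c.
Inner hash: sum = 76+89+54+154+54+156 = 583 → 02 47.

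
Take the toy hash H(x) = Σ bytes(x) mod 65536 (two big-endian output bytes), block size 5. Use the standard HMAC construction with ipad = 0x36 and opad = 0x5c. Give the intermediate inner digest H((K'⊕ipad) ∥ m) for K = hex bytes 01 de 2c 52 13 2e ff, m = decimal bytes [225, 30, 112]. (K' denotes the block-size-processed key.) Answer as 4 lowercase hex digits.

02f0

Key hex bytes 01 de 2c 52 13 2e ff is 7 bytes > B = 5, so hash it first: H(key) = 02 9d, then zero-pad to 5 bytes: K' = 02 9d 00 00 00.
K' ⊕ ipad = 34 ab 36 36 36.
Inner input = 34 ab 36 36 36 ∥ e1 1e 70.
Inner hash: sum = 52+171+54+54+54+225+30+112 = 752 → 02 f0.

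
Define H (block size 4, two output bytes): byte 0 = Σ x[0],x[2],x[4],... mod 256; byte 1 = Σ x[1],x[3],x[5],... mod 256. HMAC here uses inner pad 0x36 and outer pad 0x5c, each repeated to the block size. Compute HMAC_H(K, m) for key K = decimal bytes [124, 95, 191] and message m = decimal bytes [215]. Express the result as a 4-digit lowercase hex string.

adfe

Key decimal bytes [124, 95, 191] = 7c 5f bf is 3 bytes ≤ B = 4; zero-pad to 4 bytes: K' = 7c 5f bf 00.
K' ⊕ ipad = 4a 69 89 36.  K' ⊕ opad = 20 03 e3 5c.
Inner input = (K'⊕ipad) ∥ m = 4a 69 89 36 ∥ d7.
Inner hash: even-index sum = 426 mod 256 = 170; odd-index sum = 159 mod 256 = 159 → aa 9f.
Outer input = (K'⊕opad) ∥ inner = 20 03 e3 5c ∥ aa 9f.
Outer hash (tag): even-index sum = 429 mod 256 = 173; odd-index sum = 254 mod 256 = 254 → ad fe.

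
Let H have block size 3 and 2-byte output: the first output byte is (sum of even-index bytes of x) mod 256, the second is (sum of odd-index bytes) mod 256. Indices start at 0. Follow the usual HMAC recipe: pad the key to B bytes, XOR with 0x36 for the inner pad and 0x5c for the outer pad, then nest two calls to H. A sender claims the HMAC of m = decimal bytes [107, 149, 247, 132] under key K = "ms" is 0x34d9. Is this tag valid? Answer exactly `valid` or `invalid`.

valid

Key "ms" = 6d 73 is 2 bytes ≤ B = 3; zero-pad to 3 bytes: K' = 6d 73 00.
K' ⊕ ipad = 5b 45 36; K' ⊕ opad = 31 2f 5c.
Inner hash: even-index sum = 426 mod 256 = 170; odd-index sum = 423 mod 256 = 167 → aa a7.
Outer hash (recomputed tag): even-index sum = 308 mod 256 = 52; odd-index sum = 217 mod 256 = 217 → 34 d9.
Recomputed tag = 34d9; claimed = 34d9 → match.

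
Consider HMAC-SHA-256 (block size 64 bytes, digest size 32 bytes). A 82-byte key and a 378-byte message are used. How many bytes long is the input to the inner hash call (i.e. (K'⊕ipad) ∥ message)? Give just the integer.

Key is 82 > 64 bytes, so it is hashed to 32 bytes then zero-padded to 64: |K'| = 64.
Inner input = (K'⊕ipad) ∥ m → 64 + 378 = 442 bytes.

442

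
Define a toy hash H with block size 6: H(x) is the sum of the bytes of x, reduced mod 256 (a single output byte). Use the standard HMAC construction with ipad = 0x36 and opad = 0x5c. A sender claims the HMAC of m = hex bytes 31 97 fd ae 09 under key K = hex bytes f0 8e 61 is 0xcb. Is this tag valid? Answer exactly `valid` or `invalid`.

invalid

Key hex bytes f0 8e 61 is 3 bytes ≤ B = 6; zero-pad to 6 bytes: K' = f0 8e 61 00 00 00.
K' ⊕ ipad = c6 b8 57 36 36 36; K' ⊕ opad = ac d2 3d 5c 5c 5c.
Inner hash: sum = 198+184+87+54+54+54+49+151+253+174+9 = 1267; mod 256 = 243 → f3.
Outer hash (recomputed tag): sum = 172+210+61+92+92+92+243 = 962; mod 256 = 194 → c2.
Recomputed tag = c2; claimed = cb → mismatch.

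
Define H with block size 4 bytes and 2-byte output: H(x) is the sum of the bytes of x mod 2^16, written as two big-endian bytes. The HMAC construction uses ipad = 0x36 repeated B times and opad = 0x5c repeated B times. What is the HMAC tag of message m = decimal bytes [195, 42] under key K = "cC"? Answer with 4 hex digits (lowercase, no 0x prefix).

013b

Key "cC" = 63 43 is 2 bytes ≤ B = 4; zero-pad to 4 bytes: K' = 63 43 00 00.
K' ⊕ ipad = 55 75 36 36.  K' ⊕ opad = 3f 1f 5c 5c.
Inner input = (K'⊕ipad) ∥ m = 55 75 36 36 ∥ c3 2a.
Inner hash: sum = 85+117+54+54+195+42 = 547 → 02 23.
Outer input = (K'⊕opad) ∥ inner = 3f 1f 5c 5c ∥ 02 23.
Outer hash (tag): sum = 63+31+92+92+2+35 = 315 → 01 3b.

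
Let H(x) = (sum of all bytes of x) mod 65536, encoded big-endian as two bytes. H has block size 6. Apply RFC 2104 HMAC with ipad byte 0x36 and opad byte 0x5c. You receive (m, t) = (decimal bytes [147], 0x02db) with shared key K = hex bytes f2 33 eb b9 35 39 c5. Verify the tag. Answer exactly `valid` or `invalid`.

valid

Key hex bytes f2 33 eb b9 35 39 c5 is 7 bytes > B = 6, so hash it first: H(key) = 03 fc, then zero-pad to 6 bytes: K' = 03 fc 00 00 00 00.
K' ⊕ ipad = 35 ca 36 36 36 36; K' ⊕ opad = 5f a0 5c 5c 5c 5c.
Inner hash: sum = 53+202+54+54+54+54+147 = 618 → 02 6a.
Outer hash (recomputed tag): sum = 95+160+92+92+92+92+2+106 = 731 → 02 db.
Recomputed tag = 02db; claimed = 02db → match.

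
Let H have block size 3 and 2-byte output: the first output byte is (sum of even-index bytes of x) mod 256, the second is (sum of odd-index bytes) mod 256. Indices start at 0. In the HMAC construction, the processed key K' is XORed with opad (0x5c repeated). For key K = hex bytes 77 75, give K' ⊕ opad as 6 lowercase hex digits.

Key hex bytes 77 75 is 2 bytes ≤ B = 3; zero-pad to 3 bytes: K' = 77 75 00.
XOR each byte with 0x5c: 77⊕5c=2b, 75⊕5c=29, 00⊕5c=5c.

2b295c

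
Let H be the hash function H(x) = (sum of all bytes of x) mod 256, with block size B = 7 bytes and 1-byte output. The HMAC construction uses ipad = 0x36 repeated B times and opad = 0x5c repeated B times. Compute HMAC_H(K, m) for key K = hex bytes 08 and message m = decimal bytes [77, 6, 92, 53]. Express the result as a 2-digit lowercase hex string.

e2

Key hex bytes 08 is 1 byte ≤ B = 7; zero-pad to 7 bytes: K' = 08 00 00 00 00 00 00.
K' ⊕ ipad = 3e 36 36 36 36 36 36.  K' ⊕ opad = 54 5c 5c 5c 5c 5c 5c.
Inner input = (K'⊕ipad) ∥ m = 3e 36 36 36 36 36 36 ∥ 4d 06 5c 35.
Inner hash: sum = 62+54+54+54+54+54+54+77+6+92+53 = 614; mod 256 = 102 → 66.
Outer input = (K'⊕opad) ∥ inner = 54 5c 5c 5c 5c 5c 5c ∥ 66.
Outer hash (tag): sum = 84+92+92+92+92+92+92+102 = 738; mod 256 = 226 → e2.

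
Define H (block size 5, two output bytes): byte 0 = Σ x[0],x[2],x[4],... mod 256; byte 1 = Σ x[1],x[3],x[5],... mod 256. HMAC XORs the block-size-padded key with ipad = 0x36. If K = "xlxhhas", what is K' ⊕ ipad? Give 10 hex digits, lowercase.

Key "xlxhhas" = 78 6c 78 68 68 61 73 is 7 bytes > B = 5, so hash it first: H(key) = cb 35, then zero-pad to 5 bytes: K' = cb 35 00 00 00.
XOR each byte with 0x36: cb⊕36=fd, 35⊕36=03, 00⊕36=36, 00⊕36=36, 00⊕36=36.

fd03363636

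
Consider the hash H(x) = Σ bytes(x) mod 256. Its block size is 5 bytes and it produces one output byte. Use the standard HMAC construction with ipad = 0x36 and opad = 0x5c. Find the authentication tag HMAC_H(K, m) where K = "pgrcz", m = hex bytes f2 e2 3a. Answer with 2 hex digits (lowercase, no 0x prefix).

84

Key "pgrcz" = 70 67 72 63 7a is exactly B = 5 bytes: K' = 70 67 72 63 7a.
K' ⊕ ipad = 46 51 44 55 4c.  K' ⊕ opad = 2c 3b 2e 3f 26.
Inner input = (K'⊕ipad) ∥ m = 46 51 44 55 4c ∥ f2 e2 3a.
Inner hash: sum = 70+81+68+85+76+242+226+58 = 906; mod 256 = 138 → 8a.
Outer input = (K'⊕opad) ∥ inner = 2c 3b 2e 3f 26 ∥ 8a.
Outer hash (tag): sum = 44+59+46+63+38+138 = 388; mod 256 = 132 → 84.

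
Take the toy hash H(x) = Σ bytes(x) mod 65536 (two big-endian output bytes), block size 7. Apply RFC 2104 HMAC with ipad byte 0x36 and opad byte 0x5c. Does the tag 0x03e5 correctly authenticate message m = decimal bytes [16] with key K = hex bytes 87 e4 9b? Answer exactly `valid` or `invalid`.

valid

Key hex bytes 87 e4 9b is 3 bytes ≤ B = 7; zero-pad to 7 bytes: K' = 87 e4 9b 00 00 00 00.
K' ⊕ ipad = b1 d2 ad 36 36 36 36; K' ⊕ opad = db b8 c7 5c 5c 5c 5c.
Inner hash: sum = 177+210+173+54+54+54+54+16 = 792 → 03 18.
Outer hash (recomputed tag): sum = 219+184+199+92+92+92+92+3+24 = 997 → 03 e5.
Recomputed tag = 03e5; claimed = 03e5 → match.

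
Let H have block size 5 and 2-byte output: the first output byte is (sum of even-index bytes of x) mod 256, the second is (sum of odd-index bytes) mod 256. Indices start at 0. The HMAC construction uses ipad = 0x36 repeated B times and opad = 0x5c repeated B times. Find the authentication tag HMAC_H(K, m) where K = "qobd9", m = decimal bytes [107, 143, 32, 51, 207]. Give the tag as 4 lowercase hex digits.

d5d7

Key "qobd9" = 71 6f 62 64 39 is exactly B = 5 bytes: K' = 71 6f 62 64 39.
K' ⊕ ipad = 47 59 54 52 0f.  K' ⊕ opad = 2d 33 3e 38 65.
Inner input = (K'⊕ipad) ∥ m = 47 59 54 52 0f ∥ 6b 8f 20 33 cf.
Inner hash: even-index sum = 364 mod 256 = 108; odd-index sum = 517 mod 256 = 5 → 6c 05.
Outer input = (K'⊕opad) ∥ inner = 2d 33 3e 38 65 ∥ 6c 05.
Outer hash (tag): even-index sum = 213 mod 256 = 213; odd-index sum = 215 mod 256 = 215 → d5 d7.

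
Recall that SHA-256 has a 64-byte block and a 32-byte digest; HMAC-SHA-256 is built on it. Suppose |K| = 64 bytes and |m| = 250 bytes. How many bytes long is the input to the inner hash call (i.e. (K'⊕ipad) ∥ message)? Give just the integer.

Key is 64 ≤ 64 bytes, zero-padded: |K'| = 64.
Inner input = (K'⊕ipad) ∥ m → 64 + 250 = 314 bytes.

314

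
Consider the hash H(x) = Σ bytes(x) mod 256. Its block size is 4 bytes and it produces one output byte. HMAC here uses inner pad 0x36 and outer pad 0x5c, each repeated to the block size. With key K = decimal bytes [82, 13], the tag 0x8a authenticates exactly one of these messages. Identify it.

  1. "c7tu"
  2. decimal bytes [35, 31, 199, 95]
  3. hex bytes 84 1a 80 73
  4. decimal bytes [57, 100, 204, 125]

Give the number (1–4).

Key decimal bytes [82, 13] = 52 0d is 2 bytes ≤ B = 4; zero-pad to 4 bytes: K' = 52 0d 00 00.
K' ⊕ ipad = 64 3b 36 36; K' ⊕ opad = 0e 51 5c 5c.
m1: inner = H(64 3b 36 36 63 37 74 75) = 8e; tag = H(0e 51 5c 5c 8e) = a5
m2: inner = H(64 3b 36 36 23 1f c7 5f) = 73; tag = H(0e 51 5c 5c 73) = 8a ← matches
m3: inner = H(64 3b 36 36 84 1a 80 73) = 9c; tag = H(0e 51 5c 5c 9c) = b3
m4: inner = H(64 3b 36 36 39 64 cc 7d) = f1; tag = H(0e 51 5c 5c f1) = 08

2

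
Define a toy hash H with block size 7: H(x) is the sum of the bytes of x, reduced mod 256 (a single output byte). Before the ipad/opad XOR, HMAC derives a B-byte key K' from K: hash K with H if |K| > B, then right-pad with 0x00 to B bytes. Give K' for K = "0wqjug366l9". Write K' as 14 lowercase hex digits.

|K| = 11 > B = 7, so first hash the key.
H(K): sum = 48+119+113+106+117+103+51+54+54+108+57 = 930; mod 256 = 162 → a2.
Zero-pad H(K) = a2 to 7 bytes: K' = a2 00 00 00 00 00 00.

a2000000000000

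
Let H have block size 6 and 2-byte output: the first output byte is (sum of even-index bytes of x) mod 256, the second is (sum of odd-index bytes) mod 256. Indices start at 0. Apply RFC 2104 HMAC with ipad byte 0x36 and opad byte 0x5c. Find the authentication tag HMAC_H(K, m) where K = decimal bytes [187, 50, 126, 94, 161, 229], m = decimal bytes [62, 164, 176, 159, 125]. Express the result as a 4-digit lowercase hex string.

ddab

Key decimal bytes [187, 50, 126, 94, 161, 229] = bb 32 7e 5e a1 e5 is exactly B = 6 bytes: K' = bb 32 7e 5e a1 e5.
K' ⊕ ipad = 8d 04 48 68 97 d3.  K' ⊕ opad = e7 6e 22 02 fd b9.
Inner input = (K'⊕ipad) ∥ m = 8d 04 48 68 97 d3 ∥ 3e a4 b0 9f 7d.
Inner hash: even-index sum = 727 mod 256 = 215; odd-index sum = 642 mod 256 = 130 → d7 82.
Outer input = (K'⊕opad) ∥ inner = e7 6e 22 02 fd b9 ∥ d7 82.
Outer hash (tag): even-index sum = 733 mod 256 = 221; odd-index sum = 427 mod 256 = 171 → dd ab.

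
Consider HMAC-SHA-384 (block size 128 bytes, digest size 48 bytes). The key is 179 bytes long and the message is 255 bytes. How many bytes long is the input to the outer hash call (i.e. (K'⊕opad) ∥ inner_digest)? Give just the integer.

176

Key is 179 > 128 bytes, so it is hashed to 48 bytes then zero-padded to 128: |K'| = 128.
Outer input = (K'⊕opad) ∥ H(inner) → 128 + 48 = 176 bytes.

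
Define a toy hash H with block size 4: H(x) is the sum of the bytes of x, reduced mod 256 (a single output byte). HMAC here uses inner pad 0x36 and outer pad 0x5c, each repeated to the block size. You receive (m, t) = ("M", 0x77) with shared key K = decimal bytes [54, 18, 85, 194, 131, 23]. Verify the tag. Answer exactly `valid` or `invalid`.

Key decimal bytes [54, 18, 85, 194, 131, 23] = 36 12 55 c2 83 17 is 6 bytes > B = 4, so hash it first: H(key) = f9, then zero-pad to 4 bytes: K' = f9 00 00 00.
K' ⊕ ipad = cf 36 36 36; K' ⊕ opad = a5 5c 5c 5c.
Inner hash: sum = 207+54+54+54+77 = 446; mod 256 = 190 → be.
Outer hash (recomputed tag): sum = 165+92+92+92+190 = 631; mod 256 = 119 → 77.
Recomputed tag = 77; claimed = 77 → match.

valid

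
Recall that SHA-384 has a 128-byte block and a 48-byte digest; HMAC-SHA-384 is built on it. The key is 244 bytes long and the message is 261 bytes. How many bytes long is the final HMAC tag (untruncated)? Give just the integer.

48

The tag is one SHA-384 digest: 48 bytes.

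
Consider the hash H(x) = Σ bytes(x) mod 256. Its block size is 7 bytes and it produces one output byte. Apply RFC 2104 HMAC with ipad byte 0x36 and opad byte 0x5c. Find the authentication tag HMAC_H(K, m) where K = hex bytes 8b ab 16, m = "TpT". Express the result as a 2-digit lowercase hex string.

Key hex bytes 8b ab 16 is 3 bytes ≤ B = 7; zero-pad to 7 bytes: K' = 8b ab 16 00 00 00 00.
K' ⊕ ipad = bd 9d 20 36 36 36 36.  K' ⊕ opad = d7 f7 4a 5c 5c 5c 5c.
Inner input = (K'⊕ipad) ∥ m = bd 9d 20 36 36 36 36 ∥ 54 70 54.
Inner hash: sum = 189+157+32+54+54+54+54+84+112+84 = 874; mod 256 = 106 → 6a.
Outer input = (K'⊕opad) ∥ inner = d7 f7 4a 5c 5c 5c 5c ∥ 6a.
Outer hash (tag): sum = 215+247+74+92+92+92+92+106 = 1010; mod 256 = 242 → f2.

f2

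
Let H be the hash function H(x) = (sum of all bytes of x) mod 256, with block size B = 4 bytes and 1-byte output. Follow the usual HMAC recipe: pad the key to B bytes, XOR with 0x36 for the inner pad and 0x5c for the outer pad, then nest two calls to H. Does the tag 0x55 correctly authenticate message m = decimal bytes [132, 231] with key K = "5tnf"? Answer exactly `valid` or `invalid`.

valid

Key "5tnf" = 35 74 6e 66 is exactly B = 4 bytes: K' = 35 74 6e 66.
K' ⊕ ipad = 03 42 58 50; K' ⊕ opad = 69 28 32 3a.
Inner hash: sum = 3+66+88+80+132+231 = 600; mod 256 = 88 → 58.
Outer hash (recomputed tag): sum = 105+40+50+58+88 = 341; mod 256 = 85 → 55.
Recomputed tag = 55; claimed = 55 → match.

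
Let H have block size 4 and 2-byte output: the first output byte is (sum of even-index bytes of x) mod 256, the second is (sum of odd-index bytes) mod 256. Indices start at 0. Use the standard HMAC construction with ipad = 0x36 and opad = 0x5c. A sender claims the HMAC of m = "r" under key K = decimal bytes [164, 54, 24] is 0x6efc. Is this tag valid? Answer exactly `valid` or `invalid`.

valid

Key decimal bytes [164, 54, 24] = a4 36 18 is 3 bytes ≤ B = 4; zero-pad to 4 bytes: K' = a4 36 18 00.
K' ⊕ ipad = 92 00 2e 36; K' ⊕ opad = f8 6a 44 5c.
Inner hash: even-index sum = 306 mod 256 = 50; odd-index sum = 54 mod 256 = 54 → 32 36.
Outer hash (recomputed tag): even-index sum = 366 mod 256 = 110; odd-index sum = 252 mod 256 = 252 → 6e fc.
Recomputed tag = 6efc; claimed = 6efc → match.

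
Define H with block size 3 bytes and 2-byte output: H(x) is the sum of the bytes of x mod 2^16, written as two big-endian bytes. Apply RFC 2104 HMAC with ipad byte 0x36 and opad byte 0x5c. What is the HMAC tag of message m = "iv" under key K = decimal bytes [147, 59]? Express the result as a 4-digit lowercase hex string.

025a

Key decimal bytes [147, 59] = 93 3b is 2 bytes ≤ B = 3; zero-pad to 3 bytes: K' = 93 3b 00.
K' ⊕ ipad = a5 0d 36.  K' ⊕ opad = cf 67 5c.
Inner input = (K'⊕ipad) ∥ m = a5 0d 36 ∥ 69 76.
Inner hash: sum = 165+13+54+105+118 = 455 → 01 c7.
Outer input = (K'⊕opad) ∥ inner = cf 67 5c ∥ 01 c7.
Outer hash (tag): sum = 207+103+92+1+199 = 602 → 02 5a.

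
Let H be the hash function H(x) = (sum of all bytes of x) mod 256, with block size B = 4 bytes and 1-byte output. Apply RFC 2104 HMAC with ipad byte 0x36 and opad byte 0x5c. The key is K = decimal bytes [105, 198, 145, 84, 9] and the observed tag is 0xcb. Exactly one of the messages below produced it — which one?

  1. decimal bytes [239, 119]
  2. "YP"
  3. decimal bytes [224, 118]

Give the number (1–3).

2

Key decimal bytes [105, 198, 145, 84, 9] = 69 c6 91 54 09 is 5 bytes > B = 4, so hash it first: H(key) = 1d, then zero-pad to 4 bytes: K' = 1d 00 00 00.
K' ⊕ ipad = 2b 36 36 36; K' ⊕ opad = 41 5c 5c 5c.
m1: inner = H(2b 36 36 36 ef 77) = 33; tag = H(41 5c 5c 5c 33) = 88
m2: inner = H(2b 36 36 36 59 50) = 76; tag = H(41 5c 5c 5c 76) = cb ← matches
m3: inner = H(2b 36 36 36 e0 76) = 23; tag = H(41 5c 5c 5c 23) = 78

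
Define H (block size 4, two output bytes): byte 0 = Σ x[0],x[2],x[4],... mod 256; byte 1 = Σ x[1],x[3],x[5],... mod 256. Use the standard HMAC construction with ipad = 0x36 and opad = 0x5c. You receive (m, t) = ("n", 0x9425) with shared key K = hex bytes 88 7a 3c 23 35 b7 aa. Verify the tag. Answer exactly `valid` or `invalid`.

invalid

Key hex bytes 88 7a 3c 23 35 b7 aa is 7 bytes > B = 4, so hash it first: H(key) = a3 54, then zero-pad to 4 bytes: K' = a3 54 00 00.
K' ⊕ ipad = 95 62 36 36; K' ⊕ opad = ff 08 5c 5c.
Inner hash: even-index sum = 313 mod 256 = 57; odd-index sum = 152 mod 256 = 152 → 39 98.
Outer hash (recomputed tag): even-index sum = 404 mod 256 = 148; odd-index sum = 252 mod 256 = 252 → 94 fc.
Recomputed tag = 94fc; claimed = 9425 → mismatch.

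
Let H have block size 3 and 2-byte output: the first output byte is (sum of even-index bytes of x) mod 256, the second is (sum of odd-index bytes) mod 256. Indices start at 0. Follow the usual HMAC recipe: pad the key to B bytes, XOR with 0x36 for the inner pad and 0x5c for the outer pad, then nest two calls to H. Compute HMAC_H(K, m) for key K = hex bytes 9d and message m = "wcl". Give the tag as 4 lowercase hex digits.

Key hex bytes 9d is 1 byte ≤ B = 3; zero-pad to 3 bytes: K' = 9d 00 00.
K' ⊕ ipad = ab 36 36.  K' ⊕ opad = c1 5c 5c.
Inner input = (K'⊕ipad) ∥ m = ab 36 36 ∥ 77 63 6c.
Inner hash: even-index sum = 324 mod 256 = 68; odd-index sum = 281 mod 256 = 25 → 44 19.
Outer input = (K'⊕opad) ∥ inner = c1 5c 5c ∥ 44 19.
Outer hash (tag): even-index sum = 310 mod 256 = 54; odd-index sum = 160 mod 256 = 160 → 36 a0.

36a0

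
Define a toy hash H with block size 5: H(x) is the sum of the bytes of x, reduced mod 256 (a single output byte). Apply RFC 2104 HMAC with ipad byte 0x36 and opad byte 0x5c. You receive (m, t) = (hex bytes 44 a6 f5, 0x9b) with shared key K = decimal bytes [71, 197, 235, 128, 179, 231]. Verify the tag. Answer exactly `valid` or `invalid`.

Key decimal bytes [71, 197, 235, 128, 179, 231] = 47 c5 eb 80 b3 e7 is 6 bytes > B = 5, so hash it first: H(key) = 11, then zero-pad to 5 bytes: K' = 11 00 00 00 00.
K' ⊕ ipad = 27 36 36 36 36; K' ⊕ opad = 4d 5c 5c 5c 5c.
Inner hash: sum = 39+54+54+54+54+68+166+245 = 734; mod 256 = 222 → de.
Outer hash (recomputed tag): sum = 77+92+92+92+92+222 = 667; mod 256 = 155 → 9b.
Recomputed tag = 9b; claimed = 9b → match.

valid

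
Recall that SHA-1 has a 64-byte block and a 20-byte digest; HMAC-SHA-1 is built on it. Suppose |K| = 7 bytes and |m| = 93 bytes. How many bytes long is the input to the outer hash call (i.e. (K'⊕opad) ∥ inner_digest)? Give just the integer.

Key is 7 ≤ 64 bytes, zero-padded: |K'| = 64.
Outer input = (K'⊕opad) ∥ H(inner) → 64 + 20 = 84 bytes.

84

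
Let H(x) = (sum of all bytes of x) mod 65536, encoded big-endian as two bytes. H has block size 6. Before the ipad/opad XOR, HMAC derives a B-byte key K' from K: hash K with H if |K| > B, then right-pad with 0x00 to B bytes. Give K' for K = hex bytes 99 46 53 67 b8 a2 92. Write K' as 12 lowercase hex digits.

038500000000

|K| = 7 > B = 6, so first hash the key.
H(K): sum = 153+70+83+103+184+162+146 = 901 → 03 85.
Zero-pad H(K) = 03 85 to 6 bytes: K' = 03 85 00 00 00 00.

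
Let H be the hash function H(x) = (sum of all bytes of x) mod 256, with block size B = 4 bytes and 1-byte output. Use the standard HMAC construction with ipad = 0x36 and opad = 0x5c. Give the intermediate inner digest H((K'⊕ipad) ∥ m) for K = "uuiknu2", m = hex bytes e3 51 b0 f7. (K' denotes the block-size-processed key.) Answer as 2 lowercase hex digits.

Key "uuiknu2" = 75 75 69 6b 6e 75 32 is 7 bytes > B = 4, so hash it first: H(key) = d3, then zero-pad to 4 bytes: K' = d3 00 00 00.
K' ⊕ ipad = e5 36 36 36.
Inner input = e5 36 36 36 ∥ e3 51 b0 f7.
Inner hash: sum = 229+54+54+54+227+81+176+247 = 1122; mod 256 = 98 → 62.

62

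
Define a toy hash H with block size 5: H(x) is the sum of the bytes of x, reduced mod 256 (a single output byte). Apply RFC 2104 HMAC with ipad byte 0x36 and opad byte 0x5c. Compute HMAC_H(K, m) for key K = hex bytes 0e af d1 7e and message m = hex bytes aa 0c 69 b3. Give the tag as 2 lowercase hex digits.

Key hex bytes 0e af d1 7e is 4 bytes ≤ B = 5; zero-pad to 5 bytes: K' = 0e af d1 7e 00.
K' ⊕ ipad = 38 99 e7 48 36.  K' ⊕ opad = 52 f3 8d 22 5c.
Inner input = (K'⊕ipad) ∥ m = 38 99 e7 48 36 ∥ aa 0c 69 b3.
Inner hash: sum = 56+153+231+72+54+170+12+105+179 = 1032; mod 256 = 8 → 08.
Outer input = (K'⊕opad) ∥ inner = 52 f3 8d 22 5c ∥ 08.
Outer hash (tag): sum = 82+243+141+34+92+8 = 600; mod 256 = 88 → 58.

58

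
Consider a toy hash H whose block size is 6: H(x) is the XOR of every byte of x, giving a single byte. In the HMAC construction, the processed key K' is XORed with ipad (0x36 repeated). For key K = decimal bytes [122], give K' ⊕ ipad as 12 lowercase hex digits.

4c3636363636

Key decimal bytes [122] = 7a is 1 byte ≤ B = 6; zero-pad to 6 bytes: K' = 7a 00 00 00 00 00.
XOR each byte with 0x36: 7a⊕36=4c, 00⊕36=36, 00⊕36=36, 00⊕36=36, 00⊕36=36, 00⊕36=36.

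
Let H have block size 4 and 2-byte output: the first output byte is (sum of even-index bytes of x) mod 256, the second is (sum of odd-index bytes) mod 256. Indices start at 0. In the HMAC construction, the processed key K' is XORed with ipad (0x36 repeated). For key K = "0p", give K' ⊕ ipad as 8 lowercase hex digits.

Key "0p" = 30 70 is 2 bytes ≤ B = 4; zero-pad to 4 bytes: K' = 30 70 00 00.
XOR each byte with 0x36: 30⊕36=06, 70⊕36=46, 00⊕36=36, 00⊕36=36.

06463636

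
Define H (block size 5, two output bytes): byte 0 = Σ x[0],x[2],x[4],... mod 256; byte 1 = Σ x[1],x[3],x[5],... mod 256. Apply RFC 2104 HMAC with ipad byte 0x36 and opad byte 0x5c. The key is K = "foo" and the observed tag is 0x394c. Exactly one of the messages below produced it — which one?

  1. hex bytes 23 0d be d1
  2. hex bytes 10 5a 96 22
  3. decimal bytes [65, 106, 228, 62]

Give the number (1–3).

1

Key "foo" = 66 6f 6f is 3 bytes ≤ B = 5; zero-pad to 5 bytes: K' = 66 6f 6f 00 00.
K' ⊕ ipad = 50 59 59 36 36; K' ⊕ opad = 3a 33 33 5c 5c.
m1: inner = H(50 59 59 36 36 23 0d be d1) = bd 70; tag = H(3a 33 33 5c 5c bd 70) = 394c ← matches
m2: inner = H(50 59 59 36 36 10 5a 96 22) = 5b 35; tag = H(3a 33 33 5c 5c 5b 35) = feea
m3: inner = H(50 59 59 36 36 41 6a e4 3e) = 87 b4; tag = H(3a 33 33 5c 5c 87 b4) = 7d16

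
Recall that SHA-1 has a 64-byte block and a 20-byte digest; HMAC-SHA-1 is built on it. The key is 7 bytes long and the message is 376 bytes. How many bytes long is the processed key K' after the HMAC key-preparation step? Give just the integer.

64

Key is 7 ≤ 64 bytes, zero-padded: |K'| = 64.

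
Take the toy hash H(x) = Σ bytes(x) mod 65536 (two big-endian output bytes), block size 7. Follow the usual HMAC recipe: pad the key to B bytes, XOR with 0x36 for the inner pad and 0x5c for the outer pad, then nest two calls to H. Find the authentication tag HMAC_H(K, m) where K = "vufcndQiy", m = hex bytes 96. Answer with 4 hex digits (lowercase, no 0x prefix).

Key "vufcndQiy" = 76 75 66 63 6e 64 51 69 79 is 9 bytes > B = 7, so hash it first: H(key) = 03 b9, then zero-pad to 7 bytes: K' = 03 b9 00 00 00 00 00.
K' ⊕ ipad = 35 8f 36 36 36 36 36.  K' ⊕ opad = 5f e5 5c 5c 5c 5c 5c.
Inner input = (K'⊕ipad) ∥ m = 35 8f 36 36 36 36 36 ∥ 96.
Inner hash: sum = 53+143+54+54+54+54+54+150 = 616 → 02 68.
Outer input = (K'⊕opad) ∥ inner = 5f e5 5c 5c 5c 5c 5c ∥ 02 68.
Outer hash (tag): sum = 95+229+92+92+92+92+92+2+104 = 890 → 03 7a.

037a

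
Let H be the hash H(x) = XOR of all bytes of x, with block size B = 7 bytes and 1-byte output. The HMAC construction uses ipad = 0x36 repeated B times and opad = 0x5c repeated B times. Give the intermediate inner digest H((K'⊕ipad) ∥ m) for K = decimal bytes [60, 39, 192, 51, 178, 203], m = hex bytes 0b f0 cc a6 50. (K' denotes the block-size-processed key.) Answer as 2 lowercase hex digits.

66

Key decimal bytes [60, 39, 192, 51, 178, 203] = 3c 27 c0 33 b2 cb is 6 bytes ≤ B = 7; zero-pad to 7 bytes: K' = 3c 27 c0 33 b2 cb 00.
K' ⊕ ipad = 0a 11 f6 05 84 fd 36.
Inner input = 0a 11 f6 05 84 fd 36 ∥ 0b f0 cc a6 50.
Inner hash: XOR 0a⊕11⊕f6⊕05⊕84⊕fd⊕36⊕0b⊕f0⊕cc⊕a6⊕50 = 66.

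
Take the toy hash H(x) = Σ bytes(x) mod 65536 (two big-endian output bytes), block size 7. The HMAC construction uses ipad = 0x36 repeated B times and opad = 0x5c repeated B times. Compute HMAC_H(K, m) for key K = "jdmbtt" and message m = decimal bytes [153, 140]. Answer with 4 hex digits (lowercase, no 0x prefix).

01c8

Key "jdmbtt" = 6a 64 6d 62 74 74 is 6 bytes ≤ B = 7; zero-pad to 7 bytes: K' = 6a 64 6d 62 74 74 00.
K' ⊕ ipad = 5c 52 5b 54 42 42 36.  K' ⊕ opad = 36 38 31 3e 28 28 5c.
Inner input = (K'⊕ipad) ∥ m = 5c 52 5b 54 42 42 36 ∥ 99 8c.
Inner hash: sum = 92+82+91+84+66+66+54+153+140 = 828 → 03 3c.
Outer input = (K'⊕opad) ∥ inner = 36 38 31 3e 28 28 5c ∥ 03 3c.
Outer hash (tag): sum = 54+56+49+62+40+40+92+3+60 = 456 → 01 c8.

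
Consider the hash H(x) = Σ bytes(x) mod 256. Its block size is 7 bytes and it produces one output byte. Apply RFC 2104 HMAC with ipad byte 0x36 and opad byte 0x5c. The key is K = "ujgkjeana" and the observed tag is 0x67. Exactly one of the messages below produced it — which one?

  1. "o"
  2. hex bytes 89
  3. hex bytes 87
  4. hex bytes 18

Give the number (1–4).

2

Key "ujgkjeana" = 75 6a 67 6b 6a 65 61 6e 61 is 9 bytes > B = 7, so hash it first: H(key) = b0, then zero-pad to 7 bytes: K' = b0 00 00 00 00 00 00.
K' ⊕ ipad = 86 36 36 36 36 36 36; K' ⊕ opad = ec 5c 5c 5c 5c 5c 5c.
m1: inner = H(86 36 36 36 36 36 36 6f) = 39; tag = H(ec 5c 5c 5c 5c 5c 5c 39) = 4d
m2: inner = H(86 36 36 36 36 36 36 89) = 53; tag = H(ec 5c 5c 5c 5c 5c 5c 53) = 67 ← matches
m3: inner = H(86 36 36 36 36 36 36 87) = 51; tag = H(ec 5c 5c 5c 5c 5c 5c 51) = 65
m4: inner = H(86 36 36 36 36 36 36 18) = e2; tag = H(ec 5c 5c 5c 5c 5c 5c e2) = f6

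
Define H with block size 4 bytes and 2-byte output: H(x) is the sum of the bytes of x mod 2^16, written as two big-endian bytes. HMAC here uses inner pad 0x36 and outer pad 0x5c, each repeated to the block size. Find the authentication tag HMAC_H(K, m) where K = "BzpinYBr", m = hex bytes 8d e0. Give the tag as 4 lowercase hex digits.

Key "BzpinYBr" = 42 7a 70 69 6e 59 42 72 is 8 bytes > B = 4, so hash it first: H(key) = 03 10, then zero-pad to 4 bytes: K' = 03 10 00 00.
K' ⊕ ipad = 35 26 36 36.  K' ⊕ opad = 5f 4c 5c 5c.
Inner input = (K'⊕ipad) ∥ m = 35 26 36 36 ∥ 8d e0.
Inner hash: sum = 53+38+54+54+141+224 = 564 → 02 34.
Outer input = (K'⊕opad) ∥ inner = 5f 4c 5c 5c ∥ 02 34.
Outer hash (tag): sum = 95+76+92+92+2+52 = 409 → 01 99.

0199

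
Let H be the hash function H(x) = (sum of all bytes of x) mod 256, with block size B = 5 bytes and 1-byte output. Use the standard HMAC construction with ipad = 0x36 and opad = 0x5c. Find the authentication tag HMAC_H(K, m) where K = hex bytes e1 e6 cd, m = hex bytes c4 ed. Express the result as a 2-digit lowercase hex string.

Key hex bytes e1 e6 cd is 3 bytes ≤ B = 5; zero-pad to 5 bytes: K' = e1 e6 cd 00 00.
K' ⊕ ipad = d7 d0 fb 36 36.  K' ⊕ opad = bd ba 91 5c 5c.
Inner input = (K'⊕ipad) ∥ m = d7 d0 fb 36 36 ∥ c4 ed.
Inner hash: sum = 215+208+251+54+54+196+237 = 1215; mod 256 = 191 → bf.
Outer input = (K'⊕opad) ∥ inner = bd ba 91 5c 5c ∥ bf.
Outer hash (tag): sum = 189+186+145+92+92+191 = 895; mod 256 = 127 → 7f.

7f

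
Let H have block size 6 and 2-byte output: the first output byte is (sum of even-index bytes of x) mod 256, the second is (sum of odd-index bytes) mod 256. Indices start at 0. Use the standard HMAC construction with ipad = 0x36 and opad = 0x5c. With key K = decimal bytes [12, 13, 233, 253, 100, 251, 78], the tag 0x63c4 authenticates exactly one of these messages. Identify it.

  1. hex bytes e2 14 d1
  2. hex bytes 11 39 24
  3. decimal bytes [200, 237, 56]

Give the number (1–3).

1

Key decimal bytes [12, 13, 233, 253, 100, 251, 78] = 0c 0d e9 fd 64 fb 4e is 7 bytes > B = 6, so hash it first: H(key) = a7 05, then zero-pad to 6 bytes: K' = a7 05 00 00 00 00.
K' ⊕ ipad = 91 33 36 36 36 36; K' ⊕ opad = fb 59 5c 5c 5c 5c.
m1: inner = H(91 33 36 36 36 36 e2 14 d1) = b0 b3; tag = H(fb 59 5c 5c 5c 5c b0 b3) = 63c4 ← matches
m2: inner = H(91 33 36 36 36 36 11 39 24) = 32 d8; tag = H(fb 59 5c 5c 5c 5c 32 d8) = e5e9
m3: inner = H(91 33 36 36 36 36 c8 ed 38) = fd 8c; tag = H(fb 59 5c 5c 5c 5c fd 8c) = b09d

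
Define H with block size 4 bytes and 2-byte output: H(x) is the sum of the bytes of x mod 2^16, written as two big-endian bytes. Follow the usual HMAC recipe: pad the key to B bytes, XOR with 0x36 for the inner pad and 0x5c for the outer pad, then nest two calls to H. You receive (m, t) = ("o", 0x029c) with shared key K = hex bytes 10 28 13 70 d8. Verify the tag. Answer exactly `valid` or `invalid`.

Key hex bytes 10 28 13 70 d8 is 5 bytes > B = 4, so hash it first: H(key) = 01 93, then zero-pad to 4 bytes: K' = 01 93 00 00.
K' ⊕ ipad = 37 a5 36 36; K' ⊕ opad = 5d cf 5c 5c.
Inner hash: sum = 55+165+54+54+111 = 439 → 01 b7.
Outer hash (recomputed tag): sum = 93+207+92+92+1+183 = 668 → 02 9c.
Recomputed tag = 029c; claimed = 029c → match.

valid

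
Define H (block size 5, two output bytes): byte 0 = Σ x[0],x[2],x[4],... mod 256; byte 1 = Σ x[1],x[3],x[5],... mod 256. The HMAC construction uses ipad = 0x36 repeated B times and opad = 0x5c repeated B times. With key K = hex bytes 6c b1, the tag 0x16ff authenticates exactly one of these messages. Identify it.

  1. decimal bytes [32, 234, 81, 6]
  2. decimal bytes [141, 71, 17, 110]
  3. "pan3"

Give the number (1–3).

1

Key hex bytes 6c b1 is 2 bytes ≤ B = 5; zero-pad to 5 bytes: K' = 6c b1 00 00 00.
K' ⊕ ipad = 5a 87 36 36 36; K' ⊕ opad = 30 ed 5c 5c 5c.
m1: inner = H(5a 87 36 36 36 20 ea 51 06) = b6 2e; tag = H(30 ed 5c 5c 5c b6 2e) = 16ff ← matches
m2: inner = H(5a 87 36 36 36 8d 47 11 6e) = 7b 5b; tag = H(30 ed 5c 5c 5c 7b 5b) = 43c4
m3: inner = H(5a 87 36 36 36 70 61 6e 33) = 5a 9b; tag = H(30 ed 5c 5c 5c 5a 9b) = 83a3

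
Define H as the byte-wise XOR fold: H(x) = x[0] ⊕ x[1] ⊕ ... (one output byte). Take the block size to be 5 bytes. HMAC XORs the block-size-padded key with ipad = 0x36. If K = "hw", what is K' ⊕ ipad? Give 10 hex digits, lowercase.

Key "hw" = 68 77 is 2 bytes ≤ B = 5; zero-pad to 5 bytes: K' = 68 77 00 00 00.
XOR each byte with 0x36: 68⊕36=5e, 77⊕36=41, 00⊕36=36, 00⊕36=36, 00⊕36=36.

5e41363636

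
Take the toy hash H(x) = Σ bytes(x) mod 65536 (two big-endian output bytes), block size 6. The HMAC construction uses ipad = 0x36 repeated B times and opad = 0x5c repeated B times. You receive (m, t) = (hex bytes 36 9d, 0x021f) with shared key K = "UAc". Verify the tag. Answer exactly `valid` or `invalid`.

valid

Key "UAc" = 55 41 63 is 3 bytes ≤ B = 6; zero-pad to 6 bytes: K' = 55 41 63 00 00 00.
K' ⊕ ipad = 63 77 55 36 36 36; K' ⊕ opad = 09 1d 3f 5c 5c 5c.
Inner hash: sum = 99+119+85+54+54+54+54+157 = 676 → 02 a4.
Outer hash (recomputed tag): sum = 9+29+63+92+92+92+2+164 = 543 → 02 1f.
Recomputed tag = 021f; claimed = 021f → match.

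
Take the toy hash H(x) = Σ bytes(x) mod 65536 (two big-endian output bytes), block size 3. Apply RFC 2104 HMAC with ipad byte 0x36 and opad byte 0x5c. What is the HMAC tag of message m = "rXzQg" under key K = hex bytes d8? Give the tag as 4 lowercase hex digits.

0195

Key hex bytes d8 is 1 byte ≤ B = 3; zero-pad to 3 bytes: K' = d8 00 00.
K' ⊕ ipad = ee 36 36.  K' ⊕ opad = 84 5c 5c.
Inner input = (K'⊕ipad) ∥ m = ee 36 36 ∥ 72 58 7a 51 67.
Inner hash: sum = 238+54+54+114+88+122+81+103 = 854 → 03 56.
Outer input = (K'⊕opad) ∥ inner = 84 5c 5c ∥ 03 56.
Outer hash (tag): sum = 132+92+92+3+86 = 405 → 01 95.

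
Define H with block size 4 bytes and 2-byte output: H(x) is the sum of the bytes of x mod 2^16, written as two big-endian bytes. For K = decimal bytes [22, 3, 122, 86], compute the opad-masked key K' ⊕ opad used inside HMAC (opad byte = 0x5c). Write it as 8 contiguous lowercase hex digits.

4a5f260a

Key decimal bytes [22, 3, 122, 86] = 16 03 7a 56 is exactly B = 4 bytes: K' = 16 03 7a 56.
XOR each byte with 0x5c: 16⊕5c=4a, 03⊕5c=5f, 7a⊕5c=26, 56⊕5c=0a.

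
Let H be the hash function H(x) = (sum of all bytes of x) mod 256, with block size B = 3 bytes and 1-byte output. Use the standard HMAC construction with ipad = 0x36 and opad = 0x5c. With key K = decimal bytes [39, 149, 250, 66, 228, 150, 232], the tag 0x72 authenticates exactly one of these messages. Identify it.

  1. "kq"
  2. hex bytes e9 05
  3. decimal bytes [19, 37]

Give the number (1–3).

Key decimal bytes [39, 149, 250, 66, 228, 150, 232] = 27 95 fa 42 e4 96 e8 is 7 bytes > B = 3, so hash it first: H(key) = 5a, then zero-pad to 3 bytes: K' = 5a 00 00.
K' ⊕ ipad = 6c 36 36; K' ⊕ opad = 06 5c 5c.
m1: inner = H(6c 36 36 6b 71) = b4; tag = H(06 5c 5c b4) = 72 ← matches
m2: inner = H(6c 36 36 e9 05) = c6; tag = H(06 5c 5c c6) = 84
m3: inner = H(6c 36 36 13 25) = 10; tag = H(06 5c 5c 10) = ce

1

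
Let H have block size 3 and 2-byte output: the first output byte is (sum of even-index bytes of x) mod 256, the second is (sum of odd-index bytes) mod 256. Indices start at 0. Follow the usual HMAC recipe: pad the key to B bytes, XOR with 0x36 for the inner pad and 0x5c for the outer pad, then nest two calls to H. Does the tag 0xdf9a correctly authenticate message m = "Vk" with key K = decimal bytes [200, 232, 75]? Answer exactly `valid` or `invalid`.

valid

Key decimal bytes [200, 232, 75] = c8 e8 4b is exactly B = 3 bytes: K' = c8 e8 4b.
K' ⊕ ipad = fe de 7d; K' ⊕ opad = 94 b4 17.
Inner hash: even-index sum = 486 mod 256 = 230; odd-index sum = 308 mod 256 = 52 → e6 34.
Outer hash (recomputed tag): even-index sum = 223 mod 256 = 223; odd-index sum = 410 mod 256 = 154 → df 9a.
Recomputed tag = df9a; claimed = df9a → match.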